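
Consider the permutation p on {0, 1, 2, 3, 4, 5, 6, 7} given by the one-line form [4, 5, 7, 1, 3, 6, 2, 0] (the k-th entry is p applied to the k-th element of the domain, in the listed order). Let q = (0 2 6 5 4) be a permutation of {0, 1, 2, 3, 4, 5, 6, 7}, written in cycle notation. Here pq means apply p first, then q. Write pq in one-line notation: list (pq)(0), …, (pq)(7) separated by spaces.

0 4 7 1 3 5 6 2

Chase each element through p then q: 0 → 4 → 0; 1 → 5 → 4; 2 → 7 → 7; 3 → 1 → 1; 4 → 3 → 3; 5 → 6 → 5; 6 → 2 → 6; 7 → 0 → 2.
Collecting the images, pq = [0 4 7 1 3 5 6 2].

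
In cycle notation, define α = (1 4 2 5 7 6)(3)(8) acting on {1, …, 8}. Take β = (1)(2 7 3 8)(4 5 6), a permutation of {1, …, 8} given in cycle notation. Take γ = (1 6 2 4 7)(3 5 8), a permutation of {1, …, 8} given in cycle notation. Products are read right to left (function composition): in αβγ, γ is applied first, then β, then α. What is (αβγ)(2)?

7

Apply the permutations in order: γ(2) = 4, then β(4) = 5, then α(5) = 7. So (αβγ)(2) = 7.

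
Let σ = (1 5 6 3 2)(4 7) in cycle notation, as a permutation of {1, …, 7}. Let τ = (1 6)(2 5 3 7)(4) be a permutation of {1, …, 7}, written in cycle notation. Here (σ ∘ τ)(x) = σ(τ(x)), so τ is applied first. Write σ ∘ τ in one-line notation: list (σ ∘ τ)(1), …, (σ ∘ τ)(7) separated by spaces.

(σ ∘ τ)(x) = σ(τ(x)). Computing each image: σ(τ(1)) = σ(6) = 3, σ(τ(2)) = σ(5) = 6, σ(τ(3)) = σ(7) = 4, σ(τ(4)) = σ(4) = 7, σ(τ(5)) = σ(3) = 2, σ(τ(6)) = σ(1) = 5, σ(τ(7)) = σ(2) = 1.
Hence σ ∘ τ = [3 6 4 7 2 5 1].

3 6 4 7 2 5 1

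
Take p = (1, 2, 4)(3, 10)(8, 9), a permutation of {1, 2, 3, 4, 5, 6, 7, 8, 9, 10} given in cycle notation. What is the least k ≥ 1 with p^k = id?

The cycle type of p is (3, 2, 2, 1, 1, 1).
Since disjoint cycles commute, ord(p) = lcm(3, 2, 2) = 6.

6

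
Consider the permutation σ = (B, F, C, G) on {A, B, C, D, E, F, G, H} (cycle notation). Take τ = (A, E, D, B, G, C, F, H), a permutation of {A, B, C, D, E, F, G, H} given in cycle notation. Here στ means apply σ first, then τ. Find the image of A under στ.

(στ)(A) = τ(σ(A)). σ(A) = A, then τ(A) = E. So (στ)(A) = E.

E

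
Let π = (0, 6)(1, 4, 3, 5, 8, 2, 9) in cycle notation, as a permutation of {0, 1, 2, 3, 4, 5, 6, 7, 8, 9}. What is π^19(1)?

2

1 lies in the 7-cycle (1, 4, 3, 5, 8, 2, 9).
On a 7-cycle, π^7 is the identity, so π^19 = π^5 there (19 ≡ 5 mod 7).
Stepping 5 places around the cycle: 1 → 4 → 3 → 5 → 8 → 2.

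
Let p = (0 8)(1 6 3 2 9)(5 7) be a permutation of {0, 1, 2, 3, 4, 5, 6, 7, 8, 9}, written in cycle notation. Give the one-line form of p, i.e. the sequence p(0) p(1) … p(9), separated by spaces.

8 6 9 2 4 7 3 5 0 1

Reading each image from the cycles: 0→8, 1→6, 2→9, 3→2, 4→4, 5→7, 6→3, 7→5, 8→0, 9→1.
Listing these in domain order gives 8 6 9 2 4 7 3 5 0 1.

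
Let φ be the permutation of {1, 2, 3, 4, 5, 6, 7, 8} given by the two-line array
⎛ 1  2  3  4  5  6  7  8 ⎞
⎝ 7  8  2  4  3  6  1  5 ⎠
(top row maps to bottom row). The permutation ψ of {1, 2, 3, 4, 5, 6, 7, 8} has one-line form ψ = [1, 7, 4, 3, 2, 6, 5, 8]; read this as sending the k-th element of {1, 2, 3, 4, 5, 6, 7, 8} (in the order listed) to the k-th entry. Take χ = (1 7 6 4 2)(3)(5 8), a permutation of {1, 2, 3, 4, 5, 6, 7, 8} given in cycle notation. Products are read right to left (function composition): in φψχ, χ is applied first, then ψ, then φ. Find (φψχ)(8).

Apply the permutations in order: χ(8) = 5, then ψ(5) = 2, then φ(2) = 8. So (φψχ)(8) = 8.

8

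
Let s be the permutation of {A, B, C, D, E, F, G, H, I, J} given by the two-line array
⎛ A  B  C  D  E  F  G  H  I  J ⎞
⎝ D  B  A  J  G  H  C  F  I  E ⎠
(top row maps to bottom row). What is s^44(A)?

Tracing A → D → … returns to A after 6 steps, so A lies in a 6-cycle (A, D, J, E, G, C).
On a 6-cycle, s^6 is the identity, so s^44 = s^2 there (44 ≡ 2 mod 6).
Advancing 2 steps from A: A → D → J.

J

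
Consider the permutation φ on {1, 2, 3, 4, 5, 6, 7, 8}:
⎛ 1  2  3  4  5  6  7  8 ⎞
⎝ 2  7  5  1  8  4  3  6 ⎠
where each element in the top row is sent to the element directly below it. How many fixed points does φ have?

0

No element satisfies φ(x) = x, so there are 0 fixed points.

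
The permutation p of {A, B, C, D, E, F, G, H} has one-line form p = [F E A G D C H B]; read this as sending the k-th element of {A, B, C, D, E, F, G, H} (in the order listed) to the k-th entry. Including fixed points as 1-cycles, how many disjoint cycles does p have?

2

The cycle decomposition is (A, F, C)(B, E, D, G, H), which has 2 cycles (counting 1-cycles).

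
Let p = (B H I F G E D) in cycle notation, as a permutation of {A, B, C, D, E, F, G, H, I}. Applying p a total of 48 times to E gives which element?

E lies in the 7-cycle (B H I F G E D).
Powers repeat with period 7 on this cycle, and 48 mod 7 = 6, so p^48(E) = p^6(E).
Stepping 6 places around the cycle: E → D → B → H → I → F → G.

G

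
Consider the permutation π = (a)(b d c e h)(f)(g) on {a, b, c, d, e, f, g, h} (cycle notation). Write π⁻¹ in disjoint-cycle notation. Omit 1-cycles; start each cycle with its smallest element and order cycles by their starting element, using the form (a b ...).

If π sends a → b within a cycle, π⁻¹ sends b → a; equivalently, reverse each cycle.
After reversing and putting each cycle's least element first, π⁻¹ = (b h e c d).

(b h e c d)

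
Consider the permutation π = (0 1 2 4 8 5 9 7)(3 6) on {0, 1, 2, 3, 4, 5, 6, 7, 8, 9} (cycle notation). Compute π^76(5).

5 lies in the 8-cycle (0 1 2 4 8 5 9 7).
Powers repeat with period 8 on this cycle, and 76 mod 8 = 4, so π^76(5) = π^4(5).
Advancing 4 steps from 5: 5 → 9 → 7 → 0 → 1.

1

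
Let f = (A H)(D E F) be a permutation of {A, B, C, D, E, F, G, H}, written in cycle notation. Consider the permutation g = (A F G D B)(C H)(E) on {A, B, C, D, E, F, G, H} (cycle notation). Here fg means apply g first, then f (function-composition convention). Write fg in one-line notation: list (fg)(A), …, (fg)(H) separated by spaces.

D H A B F G E C

(fg)(x) = f(g(x)). Computing each image: f(g(A)) = f(F) = D, f(g(B)) = f(A) = H, f(g(C)) = f(H) = A, f(g(D)) = f(B) = B, f(g(E)) = f(E) = F, f(g(F)) = f(G) = G, f(g(G)) = f(D) = E, f(g(H)) = f(C) = C.
Hence fg = [D H A B F G E C].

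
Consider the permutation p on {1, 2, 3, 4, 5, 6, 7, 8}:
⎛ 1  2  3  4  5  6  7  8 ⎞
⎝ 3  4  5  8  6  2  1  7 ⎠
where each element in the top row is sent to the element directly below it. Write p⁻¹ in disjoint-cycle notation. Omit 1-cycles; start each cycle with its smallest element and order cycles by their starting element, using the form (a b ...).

(1 7 8 4 2 6 5 3)

First write p in disjoint cycles: (1 3 5 6 2 4 8 7).
Reversing each cycle (and rotating so the smallest element leads) gives p⁻¹ = (1 7 8 4 2 6 5 3).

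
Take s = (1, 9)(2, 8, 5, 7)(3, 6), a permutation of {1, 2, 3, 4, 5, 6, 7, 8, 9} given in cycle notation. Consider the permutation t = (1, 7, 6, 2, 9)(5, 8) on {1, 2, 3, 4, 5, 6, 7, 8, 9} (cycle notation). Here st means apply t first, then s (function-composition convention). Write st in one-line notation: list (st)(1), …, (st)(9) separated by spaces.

2 1 6 4 5 8 3 7 9

(st)(x) = s(t(x)). Computing each image: s(t(1)) = s(7) = 2, s(t(2)) = s(9) = 1, s(t(3)) = s(3) = 6, s(t(4)) = s(4) = 4, s(t(5)) = s(8) = 5, s(t(6)) = s(2) = 8, s(t(7)) = s(6) = 3, s(t(8)) = s(5) = 7, s(t(9)) = s(1) = 9.
Hence st = [2 1 6 4 5 8 3 7 9].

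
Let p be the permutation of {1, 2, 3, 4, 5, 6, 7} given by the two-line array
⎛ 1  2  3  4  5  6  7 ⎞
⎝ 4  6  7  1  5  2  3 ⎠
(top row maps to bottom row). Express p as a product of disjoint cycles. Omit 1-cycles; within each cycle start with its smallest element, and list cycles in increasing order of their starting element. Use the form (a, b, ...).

Start at 1 and follow images: 1 → 4 → 1, giving the cycle (1, 4).
Continuing from each remaining unvisited element yields (1, 4)(2, 6)(3, 7).

(1, 4)(2, 6)(3, 7)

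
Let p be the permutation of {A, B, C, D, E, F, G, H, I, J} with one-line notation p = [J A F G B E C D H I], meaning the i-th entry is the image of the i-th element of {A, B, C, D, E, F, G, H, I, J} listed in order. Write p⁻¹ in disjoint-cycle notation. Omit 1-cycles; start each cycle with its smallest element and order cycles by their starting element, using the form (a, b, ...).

(A, B, E, F, C, G, D, H, I, J)

First write p in disjoint cycles: (A, J, I, H, D, G, C, F, E, B).
The inverse reverses every cycle; in canonical form, p⁻¹ = (A, B, E, F, C, G, D, H, I, J).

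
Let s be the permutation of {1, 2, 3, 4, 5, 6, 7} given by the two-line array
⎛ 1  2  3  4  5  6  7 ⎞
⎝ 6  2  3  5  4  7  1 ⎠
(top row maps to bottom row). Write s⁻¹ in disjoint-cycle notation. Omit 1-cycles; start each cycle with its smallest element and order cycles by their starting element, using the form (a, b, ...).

(1, 7, 6)(4, 5)

The cycle decomposition of s is (1, 6, 7)(4, 5).
The inverse reverses every cycle; in canonical form, s⁻¹ = (1, 7, 6)(4, 5).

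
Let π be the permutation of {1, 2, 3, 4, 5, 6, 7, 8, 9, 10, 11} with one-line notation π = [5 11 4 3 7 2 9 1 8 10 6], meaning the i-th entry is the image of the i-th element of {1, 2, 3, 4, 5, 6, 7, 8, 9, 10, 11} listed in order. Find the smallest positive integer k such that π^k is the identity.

30

Writing π as disjoint cycles, the cycle lengths are 5, 3, 2, 1.
The order of π is the least common multiple of its cycle lengths: lcm(5, 3, 2) = 30.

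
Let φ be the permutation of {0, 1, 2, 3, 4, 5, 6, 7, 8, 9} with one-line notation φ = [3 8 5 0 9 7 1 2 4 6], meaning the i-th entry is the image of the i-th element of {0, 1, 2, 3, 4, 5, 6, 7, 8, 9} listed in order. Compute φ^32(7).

Tracing 7 → 2 → … returns to 7 after 3 steps, so 7 lies in a 3-cycle (2, 5, 7).
Since the cycle has length 3, φ^32 acts on it the same as φ^2 (32 mod 3 = 2).
Stepping 2 places around the cycle: 7 → 2 → 5.

5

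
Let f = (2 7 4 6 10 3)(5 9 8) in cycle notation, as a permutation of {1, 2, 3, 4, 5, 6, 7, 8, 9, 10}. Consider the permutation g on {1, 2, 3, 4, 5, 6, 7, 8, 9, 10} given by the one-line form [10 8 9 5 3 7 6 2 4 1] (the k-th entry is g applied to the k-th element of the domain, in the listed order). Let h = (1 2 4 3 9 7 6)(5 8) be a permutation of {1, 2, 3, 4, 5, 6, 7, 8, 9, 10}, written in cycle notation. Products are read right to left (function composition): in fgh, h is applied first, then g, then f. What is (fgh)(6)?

(fgh)(6) = f(g(h(6))). h(6) = 1, then g(1) = 10, then f(10) = 3, so the result is 3.

3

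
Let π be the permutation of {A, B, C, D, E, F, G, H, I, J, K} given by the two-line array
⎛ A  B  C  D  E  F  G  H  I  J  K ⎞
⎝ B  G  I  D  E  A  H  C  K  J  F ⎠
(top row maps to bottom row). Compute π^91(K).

Tracing K → F → … returns to K after 8 steps, so K lies in an 8-cycle (A B G H C I K F).
On an 8-cycle, π^8 is the identity, so π^91 = π^3 there (91 ≡ 3 mod 8).
Advancing 3 steps from K: K → F → A → B.

B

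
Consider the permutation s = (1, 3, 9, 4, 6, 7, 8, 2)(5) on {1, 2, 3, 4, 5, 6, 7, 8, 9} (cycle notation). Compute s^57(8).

8 lies in the 8-cycle (1, 3, 9, 4, 6, 7, 8, 2).
Since the cycle has length 8, s^57 acts on it the same as s^1 (57 mod 8 = 1).
Stepping 1 place around the cycle: 8 → 2.

2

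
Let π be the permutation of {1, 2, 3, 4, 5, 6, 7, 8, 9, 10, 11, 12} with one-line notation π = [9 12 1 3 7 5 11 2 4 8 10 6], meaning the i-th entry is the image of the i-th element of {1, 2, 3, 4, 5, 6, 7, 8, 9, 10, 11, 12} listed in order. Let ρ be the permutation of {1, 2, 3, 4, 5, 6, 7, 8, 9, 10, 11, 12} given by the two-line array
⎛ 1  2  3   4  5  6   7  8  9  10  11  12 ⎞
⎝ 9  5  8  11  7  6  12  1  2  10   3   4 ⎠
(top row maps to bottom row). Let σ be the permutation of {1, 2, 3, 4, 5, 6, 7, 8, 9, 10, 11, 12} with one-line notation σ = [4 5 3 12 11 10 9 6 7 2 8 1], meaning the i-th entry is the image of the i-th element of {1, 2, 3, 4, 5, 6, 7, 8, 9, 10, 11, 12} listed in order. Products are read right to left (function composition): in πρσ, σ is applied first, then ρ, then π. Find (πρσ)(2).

Apply the permutations in order: σ(2) = 5, then ρ(5) = 7, then π(7) = 11. So (πρσ)(2) = 11.

11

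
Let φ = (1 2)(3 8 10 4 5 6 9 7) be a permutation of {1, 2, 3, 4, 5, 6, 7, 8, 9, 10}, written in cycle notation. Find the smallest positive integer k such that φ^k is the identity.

8

The cycle type of φ is (8, 2).
Since disjoint cycles commute, ord(φ) = lcm(8, 2) = 8.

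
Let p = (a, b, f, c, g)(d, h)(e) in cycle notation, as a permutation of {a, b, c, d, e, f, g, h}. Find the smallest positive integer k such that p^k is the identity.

10

The cycle type of p is (5, 2, 1).
The order of p is the least common multiple of its cycle lengths: lcm(5, 2) = 10.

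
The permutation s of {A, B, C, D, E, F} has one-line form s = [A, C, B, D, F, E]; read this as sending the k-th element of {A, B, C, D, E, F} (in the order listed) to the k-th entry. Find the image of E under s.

E is element number 5 of the domain, and entry number 5 of the one-line form is F, so s(E) = F.

F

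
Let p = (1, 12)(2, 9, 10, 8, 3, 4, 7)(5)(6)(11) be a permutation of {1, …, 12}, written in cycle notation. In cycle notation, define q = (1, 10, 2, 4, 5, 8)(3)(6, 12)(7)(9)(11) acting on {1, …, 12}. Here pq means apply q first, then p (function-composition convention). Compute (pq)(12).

6

(pq)(12) = p(q(12)). q(12) = 6, then p(6) = 6. So (pq)(12) = 6.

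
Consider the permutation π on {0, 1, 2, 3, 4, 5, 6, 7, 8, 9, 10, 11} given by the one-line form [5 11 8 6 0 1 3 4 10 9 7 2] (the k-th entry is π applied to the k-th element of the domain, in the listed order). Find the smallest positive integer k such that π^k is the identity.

18

The disjoint-cycle form of π has cycle lengths 9, 2, 1.
The order of π is the least common multiple of its cycle lengths: lcm(9, 2) = 18.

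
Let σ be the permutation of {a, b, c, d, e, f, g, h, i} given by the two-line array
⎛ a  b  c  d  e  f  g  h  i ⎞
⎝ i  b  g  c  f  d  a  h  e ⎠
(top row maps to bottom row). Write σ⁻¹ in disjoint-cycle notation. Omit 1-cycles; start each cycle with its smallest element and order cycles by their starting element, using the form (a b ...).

First write σ in disjoint cycles: (a i e f d c g).
The inverse reverses every cycle; in canonical form, σ⁻¹ = (a g c d f e i).

(a g c d f e i)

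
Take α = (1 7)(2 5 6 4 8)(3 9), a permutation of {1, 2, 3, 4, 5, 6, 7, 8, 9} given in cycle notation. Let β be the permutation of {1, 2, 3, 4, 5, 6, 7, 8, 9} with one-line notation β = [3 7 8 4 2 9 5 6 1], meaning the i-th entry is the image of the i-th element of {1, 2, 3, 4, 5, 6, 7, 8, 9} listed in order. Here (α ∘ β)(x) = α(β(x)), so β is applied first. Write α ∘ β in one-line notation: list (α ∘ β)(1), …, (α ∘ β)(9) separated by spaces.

9 1 2 8 5 3 6 4 7

For each element, apply β then α: 1 → 3 → 9; 2 → 7 → 1; 3 → 8 → 2; 4 → 4 → 8; 5 → 2 → 5; 6 → 9 → 3; 7 → 5 → 6; 8 → 6 → 4; 9 → 1 → 7.
Collecting the images, α ∘ β = [9 1 2 8 5 3 6 4 7].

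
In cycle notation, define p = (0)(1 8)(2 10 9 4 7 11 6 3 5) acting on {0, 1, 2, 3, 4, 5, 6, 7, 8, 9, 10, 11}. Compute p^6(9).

5

9 lies in the 9-cycle (2 10 9 4 7 11 6 3 5).
Advancing 6 steps from 9: 9 → 4 → 7 → 11 → 6 → 3 → 5.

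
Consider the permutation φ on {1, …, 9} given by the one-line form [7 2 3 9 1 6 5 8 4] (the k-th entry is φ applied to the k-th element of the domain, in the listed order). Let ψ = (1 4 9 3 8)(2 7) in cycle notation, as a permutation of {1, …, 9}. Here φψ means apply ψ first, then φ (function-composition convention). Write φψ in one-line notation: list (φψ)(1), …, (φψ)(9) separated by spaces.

Chase each element through ψ then φ: 1 → 4 → 9; 2 → 7 → 5; 3 → 8 → 8; 4 → 9 → 4; 5 → 5 → 1; 6 → 6 → 6; 7 → 2 → 2; 8 → 1 → 7; 9 → 3 → 3.
So φψ in one-line form is 9 5 8 4 1 6 2 7 3.

9 5 8 4 1 6 2 7 3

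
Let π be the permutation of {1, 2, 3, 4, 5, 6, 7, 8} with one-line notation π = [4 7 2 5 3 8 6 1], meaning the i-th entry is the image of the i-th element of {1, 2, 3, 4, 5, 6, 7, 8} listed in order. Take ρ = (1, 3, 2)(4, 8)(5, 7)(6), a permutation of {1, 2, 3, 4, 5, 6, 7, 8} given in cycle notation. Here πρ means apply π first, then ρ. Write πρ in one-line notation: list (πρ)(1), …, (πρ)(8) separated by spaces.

8 5 1 7 2 4 6 3

For each element, apply π then ρ: 1 → 4 → 8; 2 → 7 → 5; 3 → 2 → 1; 4 → 5 → 7; 5 → 3 → 2; 6 → 8 → 4; 7 → 6 → 6; 8 → 1 → 3.
So πρ in one-line form is 8 5 1 7 2 4 6 3.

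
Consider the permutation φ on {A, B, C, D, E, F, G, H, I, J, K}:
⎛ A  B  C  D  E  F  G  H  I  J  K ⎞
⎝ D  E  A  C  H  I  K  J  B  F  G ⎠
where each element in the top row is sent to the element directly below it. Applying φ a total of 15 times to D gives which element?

D

Tracing D → C → … returns to D after 3 steps, so D lies in a 3-cycle (A, D, C).
Since the cycle has length 3, φ^15 acts on it the same as φ^0 (15 mod 3 = 0).
So φ^15(D) = D.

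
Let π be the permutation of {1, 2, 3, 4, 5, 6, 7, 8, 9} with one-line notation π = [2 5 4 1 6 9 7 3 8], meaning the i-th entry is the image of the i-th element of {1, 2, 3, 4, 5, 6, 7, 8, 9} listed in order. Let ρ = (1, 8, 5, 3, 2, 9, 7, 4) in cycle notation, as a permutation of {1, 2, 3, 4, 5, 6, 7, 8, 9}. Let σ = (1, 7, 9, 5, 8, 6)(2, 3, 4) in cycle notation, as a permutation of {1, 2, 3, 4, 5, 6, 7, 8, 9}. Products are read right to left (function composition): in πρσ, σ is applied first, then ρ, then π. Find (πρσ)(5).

6

Apply the permutations in order: σ(5) = 8, then ρ(8) = 5, then π(5) = 6. So (πρσ)(5) = 6.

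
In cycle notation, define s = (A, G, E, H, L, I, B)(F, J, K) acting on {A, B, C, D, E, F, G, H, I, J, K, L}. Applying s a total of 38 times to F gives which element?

F lies in the 3-cycle (F, J, K).
On a 3-cycle, s^3 is the identity, so s^38 = s^2 there (38 ≡ 2 mod 3).
Stepping 2 places around the cycle: F → J → K.

K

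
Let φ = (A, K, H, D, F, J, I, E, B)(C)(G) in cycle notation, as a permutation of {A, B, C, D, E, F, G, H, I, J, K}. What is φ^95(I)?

I lies in the 9-cycle (A, K, H, D, F, J, I, E, B).
Powers repeat with period 9 on this cycle, and 95 mod 9 = 5, so φ^95(I) = φ^5(I).
Stepping 5 places around the cycle: I → E → B → A → K → H.

H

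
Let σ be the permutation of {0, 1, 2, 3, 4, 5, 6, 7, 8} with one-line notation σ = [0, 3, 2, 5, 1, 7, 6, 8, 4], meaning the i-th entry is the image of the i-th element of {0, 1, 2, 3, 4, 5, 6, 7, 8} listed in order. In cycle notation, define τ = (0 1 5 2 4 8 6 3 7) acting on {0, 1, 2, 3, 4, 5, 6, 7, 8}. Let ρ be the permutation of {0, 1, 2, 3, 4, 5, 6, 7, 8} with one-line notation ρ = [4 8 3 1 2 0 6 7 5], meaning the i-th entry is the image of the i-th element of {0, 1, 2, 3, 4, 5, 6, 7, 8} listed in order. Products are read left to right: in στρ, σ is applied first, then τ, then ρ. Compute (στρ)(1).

Chase 1: σ(1) = 3; τ(3) = 7; ρ(7) = 7. Hence (στρ)(1) = 7.

7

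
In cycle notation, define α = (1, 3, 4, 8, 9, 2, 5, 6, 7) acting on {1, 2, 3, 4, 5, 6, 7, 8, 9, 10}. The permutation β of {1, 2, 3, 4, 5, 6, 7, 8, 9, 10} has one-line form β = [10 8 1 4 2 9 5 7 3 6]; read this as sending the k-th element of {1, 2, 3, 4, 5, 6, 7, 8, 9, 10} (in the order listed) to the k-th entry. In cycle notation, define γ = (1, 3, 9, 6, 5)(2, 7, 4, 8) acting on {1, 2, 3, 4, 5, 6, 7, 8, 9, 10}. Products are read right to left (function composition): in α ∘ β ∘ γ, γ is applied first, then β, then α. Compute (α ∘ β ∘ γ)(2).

6

Chase 2: γ(2) = 7; β(7) = 5; α(5) = 6. Hence (α ∘ β ∘ γ)(2) = 6.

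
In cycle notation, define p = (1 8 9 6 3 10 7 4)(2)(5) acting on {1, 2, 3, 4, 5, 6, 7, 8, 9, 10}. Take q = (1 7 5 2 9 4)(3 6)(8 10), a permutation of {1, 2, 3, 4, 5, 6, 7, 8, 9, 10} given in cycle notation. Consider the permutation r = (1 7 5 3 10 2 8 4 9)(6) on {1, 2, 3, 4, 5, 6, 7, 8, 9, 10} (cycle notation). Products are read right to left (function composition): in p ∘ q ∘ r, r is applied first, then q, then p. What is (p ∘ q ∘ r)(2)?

7

(p ∘ q ∘ r)(2) = p(q(r(2))). r(2) = 8, then q(8) = 10, then p(10) = 7, so the result is 7.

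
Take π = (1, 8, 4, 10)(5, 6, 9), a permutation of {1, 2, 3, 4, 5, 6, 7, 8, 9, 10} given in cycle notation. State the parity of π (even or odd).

odd

The cycle lengths are 4, 3, 1, 1, 1.
A cycle is odd iff its length is even; π has 1 even-length cycle, so sgn(π) = (−1)^1 and π is odd.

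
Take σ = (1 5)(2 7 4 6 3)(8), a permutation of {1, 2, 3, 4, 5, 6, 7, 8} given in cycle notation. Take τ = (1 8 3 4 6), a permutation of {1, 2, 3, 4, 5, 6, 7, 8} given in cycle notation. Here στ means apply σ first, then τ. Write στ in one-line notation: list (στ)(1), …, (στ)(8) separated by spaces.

5 7 2 1 8 4 6 3

For each element, apply σ then τ: 1 → 5 → 5; 2 → 7 → 7; 3 → 2 → 2; 4 → 6 → 1; 5 → 1 → 8; 6 → 3 → 4; 7 → 4 → 6; 8 → 8 → 3.
So στ in one-line form is 5 7 2 1 8 4 6 3.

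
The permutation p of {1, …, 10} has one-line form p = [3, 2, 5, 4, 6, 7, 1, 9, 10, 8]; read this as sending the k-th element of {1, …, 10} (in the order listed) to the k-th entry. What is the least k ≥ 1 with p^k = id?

Decomposing into disjoint cycles gives cycle lengths 5, 3, 1, 1.
Since disjoint cycles commute, ord(p) = lcm(5, 3) = 15.

15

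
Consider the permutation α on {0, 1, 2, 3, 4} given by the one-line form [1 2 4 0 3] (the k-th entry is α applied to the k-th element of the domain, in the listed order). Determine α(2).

2 is element number 3 of the domain, and entry number 3 of the one-line form is 4, so α(2) = 4.

4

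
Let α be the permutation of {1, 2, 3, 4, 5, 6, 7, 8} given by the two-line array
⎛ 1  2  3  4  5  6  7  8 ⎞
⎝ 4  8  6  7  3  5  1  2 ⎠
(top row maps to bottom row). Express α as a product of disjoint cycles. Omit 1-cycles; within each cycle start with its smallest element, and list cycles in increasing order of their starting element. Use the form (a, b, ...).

Start at 1 and follow images: 1 → 4 → 7 → 1, giving the cycle (1, 4, 7).
Continuing from each remaining unvisited element yields (1, 4, 7)(2, 8)(3, 6, 5).

(1, 4, 7)(2, 8)(3, 6, 5)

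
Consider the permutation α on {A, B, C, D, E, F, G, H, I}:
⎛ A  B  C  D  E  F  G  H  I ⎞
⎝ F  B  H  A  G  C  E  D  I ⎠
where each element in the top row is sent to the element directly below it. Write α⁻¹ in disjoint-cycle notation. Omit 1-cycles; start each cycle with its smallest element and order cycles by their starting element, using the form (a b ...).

(A D H C F)(E G)

First write α in disjoint cycles: (A F C H D)(E G).
The inverse reverses every cycle; in canonical form, α⁻¹ = (A D H C F)(E G).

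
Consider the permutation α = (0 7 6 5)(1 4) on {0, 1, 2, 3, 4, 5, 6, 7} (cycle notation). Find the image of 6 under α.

Within (0 7 6 5), 6 ↦ 5.

5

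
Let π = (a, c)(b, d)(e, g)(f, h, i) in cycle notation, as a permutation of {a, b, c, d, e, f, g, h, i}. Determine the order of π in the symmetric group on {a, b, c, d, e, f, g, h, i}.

6

The cycle type of π is (3, 2, 2, 2).
The order is lcm(3, 2, 2, 2) = 6.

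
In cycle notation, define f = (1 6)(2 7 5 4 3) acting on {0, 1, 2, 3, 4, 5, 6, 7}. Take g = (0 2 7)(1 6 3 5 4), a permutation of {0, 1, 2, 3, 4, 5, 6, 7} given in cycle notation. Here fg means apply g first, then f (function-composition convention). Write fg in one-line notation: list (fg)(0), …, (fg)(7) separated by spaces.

7 1 5 4 6 3 2 0

Chase each element through g then f: 0 → 2 → 7; 1 → 6 → 1; 2 → 7 → 5; 3 → 5 → 4; 4 → 1 → 6; 5 → 4 → 3; 6 → 3 → 2; 7 → 0 → 0.
So fg in one-line form is 7 1 5 4 6 3 2 0.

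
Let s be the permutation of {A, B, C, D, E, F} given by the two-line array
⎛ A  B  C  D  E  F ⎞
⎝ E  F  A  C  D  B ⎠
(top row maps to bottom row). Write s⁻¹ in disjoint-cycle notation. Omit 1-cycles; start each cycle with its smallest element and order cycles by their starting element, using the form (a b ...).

The cycle decomposition of s is (A E D C)(B F).
Reversing each cycle (and rotating so the smallest element leads) gives s⁻¹ = (A C D E)(B F).

(A C D E)(B F)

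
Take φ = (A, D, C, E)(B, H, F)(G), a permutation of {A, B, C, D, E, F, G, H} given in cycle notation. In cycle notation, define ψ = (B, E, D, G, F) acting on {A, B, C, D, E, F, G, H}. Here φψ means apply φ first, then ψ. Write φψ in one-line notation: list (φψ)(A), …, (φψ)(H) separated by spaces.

G H D C A E F B

Chase each element through φ then ψ: A → D → G; B → H → H; C → E → D; D → C → C; E → A → A; F → B → E; G → G → F; H → F → B.
So φψ in one-line form is G H D C A E F B.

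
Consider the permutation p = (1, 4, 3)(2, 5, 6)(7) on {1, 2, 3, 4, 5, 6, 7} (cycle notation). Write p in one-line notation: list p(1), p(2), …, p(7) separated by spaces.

4 5 1 3 6 2 7

Each element maps to the next entry in its cycle (wrapping to the front): 1→4, 2→5, 3→1, 4→3, 5→6, 6→2, 7→7.
So the one-line form is 4 5 1 3 6 2 7.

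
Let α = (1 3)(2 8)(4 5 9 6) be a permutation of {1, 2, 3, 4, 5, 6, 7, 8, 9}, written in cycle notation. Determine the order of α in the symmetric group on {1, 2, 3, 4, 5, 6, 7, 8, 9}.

4

The cycle type of α is (4, 2, 2, 1).
The order is lcm(4, 2, 2) = 4.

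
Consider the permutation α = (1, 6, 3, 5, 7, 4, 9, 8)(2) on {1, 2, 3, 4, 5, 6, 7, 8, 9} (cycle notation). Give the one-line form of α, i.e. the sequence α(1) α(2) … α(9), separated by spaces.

Each element maps to the next entry in its cycle (wrapping to the front): 1↦6, 2↦2, 3↦5, 4↦9, 5↦7, 6↦3, 7↦4, 8↦1, 9↦8.
Listing these in domain order gives 6 2 5 9 7 3 4 1 8.

6 2 5 9 7 3 4 1 8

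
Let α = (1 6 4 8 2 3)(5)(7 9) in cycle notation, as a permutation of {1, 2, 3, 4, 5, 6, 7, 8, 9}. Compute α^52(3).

3 lies in the 6-cycle (1 6 4 8 2 3).
Since the cycle has length 6, α^52 acts on it the same as α^4 (52 mod 6 = 4).
Advancing 4 steps from 3: 3 → 1 → 6 → 4 → 8.

8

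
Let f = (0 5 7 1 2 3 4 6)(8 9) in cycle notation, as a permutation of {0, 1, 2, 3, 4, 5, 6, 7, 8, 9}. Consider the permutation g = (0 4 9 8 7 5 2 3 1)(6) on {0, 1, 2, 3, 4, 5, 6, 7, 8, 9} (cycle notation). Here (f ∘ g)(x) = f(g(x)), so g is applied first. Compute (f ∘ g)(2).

g(2) = 3, then f(3) = 4; composing gives (f ∘ g)(2) = 4.

4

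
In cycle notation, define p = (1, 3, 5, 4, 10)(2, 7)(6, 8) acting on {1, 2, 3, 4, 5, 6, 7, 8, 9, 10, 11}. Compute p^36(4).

10

4 lies in the 5-cycle (1, 3, 5, 4, 10).
On a 5-cycle, p^5 is the identity, so p^36 = p^1 there (36 ≡ 1 mod 5).
Stepping 1 place around the cycle: 4 → 10.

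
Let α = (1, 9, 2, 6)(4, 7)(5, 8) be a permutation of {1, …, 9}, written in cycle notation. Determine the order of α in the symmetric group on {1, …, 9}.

The disjoint cycles have lengths 4, 2, 2, 1.
The order of α is the least common multiple of its cycle lengths: lcm(4, 2, 2) = 4.

4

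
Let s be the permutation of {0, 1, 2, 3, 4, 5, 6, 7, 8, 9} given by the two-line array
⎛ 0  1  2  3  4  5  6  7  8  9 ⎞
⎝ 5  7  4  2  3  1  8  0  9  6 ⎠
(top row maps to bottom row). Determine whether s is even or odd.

odd

In disjoint-cycle form the cycle lengths are 4, 3, 3.
A cycle of length ℓ contributes ℓ−1 transpositions, so s is a product of 3 + 2 + 2 = 7 transpositions — odd.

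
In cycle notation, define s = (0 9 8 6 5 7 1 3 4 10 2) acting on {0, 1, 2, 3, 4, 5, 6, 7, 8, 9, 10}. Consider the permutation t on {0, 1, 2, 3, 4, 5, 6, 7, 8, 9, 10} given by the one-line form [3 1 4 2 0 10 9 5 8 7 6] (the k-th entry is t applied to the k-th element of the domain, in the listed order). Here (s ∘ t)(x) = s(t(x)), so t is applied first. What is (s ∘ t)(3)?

(s ∘ t)(3) = s(t(3)). t(3) = 2, then s(2) = 0. So (s ∘ t)(3) = 0.

0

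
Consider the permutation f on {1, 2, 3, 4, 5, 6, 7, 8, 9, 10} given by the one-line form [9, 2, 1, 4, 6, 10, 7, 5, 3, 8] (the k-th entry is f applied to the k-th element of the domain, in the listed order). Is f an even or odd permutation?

odd

In disjoint-cycle form the cycle lengths are 4, 3, 1, 1, 1.
A cycle of length ℓ contributes ℓ−1 transpositions, so f is a product of 3 + 2 = 5 transpositions — odd.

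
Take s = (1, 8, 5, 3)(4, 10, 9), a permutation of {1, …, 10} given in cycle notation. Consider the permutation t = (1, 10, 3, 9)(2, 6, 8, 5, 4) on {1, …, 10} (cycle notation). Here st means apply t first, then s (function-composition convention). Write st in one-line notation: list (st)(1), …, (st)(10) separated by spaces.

Chase each element through t then s: 1 → 10 → 9; 2 → 6 → 6; 3 → 9 → 4; 4 → 2 → 2; 5 → 4 → 10; 6 → 8 → 5; 7 → 7 → 7; 8 → 5 → 3; 9 → 1 → 8; 10 → 3 → 1.
Collecting the images, st = [9 6 4 2 10 5 7 3 8 1].

9 6 4 2 10 5 7 3 8 1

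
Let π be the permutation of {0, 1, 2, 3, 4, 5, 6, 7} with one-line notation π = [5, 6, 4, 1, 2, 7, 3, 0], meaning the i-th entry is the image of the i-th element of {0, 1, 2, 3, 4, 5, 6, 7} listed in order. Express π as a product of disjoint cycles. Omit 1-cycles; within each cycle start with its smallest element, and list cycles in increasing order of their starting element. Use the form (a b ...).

(0 5 7)(1 6 3)(2 4)

Start at 0 and follow images: 0 → 5 → 7 → 0, giving the cycle (0 5 7).
Continuing from each remaining unvisited element yields (0 5 7)(1 6 3)(2 4).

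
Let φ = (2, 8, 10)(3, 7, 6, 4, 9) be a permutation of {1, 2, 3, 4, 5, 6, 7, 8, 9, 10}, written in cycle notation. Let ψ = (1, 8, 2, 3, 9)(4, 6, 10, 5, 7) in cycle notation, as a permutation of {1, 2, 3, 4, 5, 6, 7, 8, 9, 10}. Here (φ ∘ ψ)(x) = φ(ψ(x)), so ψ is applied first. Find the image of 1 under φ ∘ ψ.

10

ψ(1) = 8, then φ(8) = 10; composing gives (φ ∘ ψ)(1) = 10.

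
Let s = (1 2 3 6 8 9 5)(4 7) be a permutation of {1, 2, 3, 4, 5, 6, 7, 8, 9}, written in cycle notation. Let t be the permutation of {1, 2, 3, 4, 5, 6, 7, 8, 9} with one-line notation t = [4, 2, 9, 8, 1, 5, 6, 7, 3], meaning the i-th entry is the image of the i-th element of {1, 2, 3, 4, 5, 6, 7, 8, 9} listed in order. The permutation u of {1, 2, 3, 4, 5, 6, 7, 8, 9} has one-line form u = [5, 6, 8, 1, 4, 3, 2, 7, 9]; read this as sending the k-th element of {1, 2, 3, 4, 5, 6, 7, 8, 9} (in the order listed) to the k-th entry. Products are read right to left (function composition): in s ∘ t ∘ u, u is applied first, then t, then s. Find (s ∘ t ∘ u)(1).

Chase 1: u(1) = 5; t(5) = 1; s(1) = 2. Hence (s ∘ t ∘ u)(1) = 2.

2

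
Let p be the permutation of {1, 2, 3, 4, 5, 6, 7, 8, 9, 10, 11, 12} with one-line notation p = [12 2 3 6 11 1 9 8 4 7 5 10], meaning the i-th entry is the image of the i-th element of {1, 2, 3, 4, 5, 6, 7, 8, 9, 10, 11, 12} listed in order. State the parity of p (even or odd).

In disjoint-cycle form the cycle lengths are 7, 2, 1, 1, 1.
A cycle of length ℓ contributes ℓ−1 transpositions, so p is a product of 6 + 1 = 7 transpositions — odd.

odd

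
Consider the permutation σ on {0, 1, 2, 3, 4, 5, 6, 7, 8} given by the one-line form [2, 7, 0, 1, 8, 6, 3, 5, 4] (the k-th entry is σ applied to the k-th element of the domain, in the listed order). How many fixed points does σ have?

No element satisfies σ(x) = x, so there are 0 fixed points.

0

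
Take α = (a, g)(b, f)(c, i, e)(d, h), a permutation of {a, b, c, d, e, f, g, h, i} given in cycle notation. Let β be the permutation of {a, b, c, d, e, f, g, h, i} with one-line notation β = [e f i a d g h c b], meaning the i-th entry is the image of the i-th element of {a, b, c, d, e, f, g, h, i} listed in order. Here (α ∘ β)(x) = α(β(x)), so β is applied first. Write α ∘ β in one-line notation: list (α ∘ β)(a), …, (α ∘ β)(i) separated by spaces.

c b e g h a d i f

Chase each element through β then α: a → e → c; b → f → b; c → i → e; d → a → g; e → d → h; f → g → a; g → h → d; h → c → i; i → b → f.
So α ∘ β in one-line form is c b e g h a d i f.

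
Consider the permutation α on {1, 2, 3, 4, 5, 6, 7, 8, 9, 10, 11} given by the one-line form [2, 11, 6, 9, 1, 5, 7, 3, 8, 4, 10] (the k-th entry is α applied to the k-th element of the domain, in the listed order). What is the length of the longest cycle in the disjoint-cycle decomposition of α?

10

Decomposing into disjoint cycles gives (1 2 11 10 4 9 8 3 6 5); the longest has length 10.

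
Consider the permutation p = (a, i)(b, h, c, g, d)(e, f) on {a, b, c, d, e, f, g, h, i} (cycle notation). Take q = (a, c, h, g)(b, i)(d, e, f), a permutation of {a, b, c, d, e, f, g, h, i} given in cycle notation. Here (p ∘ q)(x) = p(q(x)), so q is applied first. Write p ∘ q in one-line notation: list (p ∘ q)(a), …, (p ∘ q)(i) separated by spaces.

g a c f e b i d h

(p ∘ q)(x) = p(q(x)). Computing each image: p(q(a)) = p(c) = g, p(q(b)) = p(i) = a, p(q(c)) = p(h) = c, p(q(d)) = p(e) = f, p(q(e)) = p(f) = e, p(q(f)) = p(d) = b, p(q(g)) = p(a) = i, p(q(h)) = p(g) = d, p(q(i)) = p(b) = h.
Hence p ∘ q = [g a c f e b i d h].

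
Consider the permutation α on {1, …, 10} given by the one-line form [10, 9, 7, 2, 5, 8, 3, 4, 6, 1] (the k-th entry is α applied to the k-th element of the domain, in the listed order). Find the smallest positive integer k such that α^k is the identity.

10

The disjoint-cycle form of α has cycle lengths 5, 2, 2, 1.
Since disjoint cycles commute, ord(α) = lcm(5, 2, 2) = 10.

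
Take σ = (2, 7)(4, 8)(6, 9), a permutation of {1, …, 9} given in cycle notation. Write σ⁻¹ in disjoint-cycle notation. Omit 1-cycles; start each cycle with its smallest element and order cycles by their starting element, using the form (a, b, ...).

(2, 7)(4, 8)(6, 9)

If σ sends a → b within a cycle, σ⁻¹ sends b → a; equivalently, reverse each cycle.
After reversing and putting each cycle's least element first, σ⁻¹ = (2, 7)(4, 8)(6, 9).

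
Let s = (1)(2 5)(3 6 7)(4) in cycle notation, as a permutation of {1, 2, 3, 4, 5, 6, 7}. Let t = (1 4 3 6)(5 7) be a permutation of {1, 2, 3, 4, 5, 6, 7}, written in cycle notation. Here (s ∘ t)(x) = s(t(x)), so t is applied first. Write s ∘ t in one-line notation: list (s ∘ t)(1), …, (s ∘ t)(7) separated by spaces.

For each element, apply t then s: 1 → 4 → 4; 2 → 2 → 5; 3 → 6 → 7; 4 → 3 → 6; 5 → 7 → 3; 6 → 1 → 1; 7 → 5 → 2.
Collecting the images, s ∘ t = [4 5 7 6 3 1 2].

4 5 7 6 3 1 2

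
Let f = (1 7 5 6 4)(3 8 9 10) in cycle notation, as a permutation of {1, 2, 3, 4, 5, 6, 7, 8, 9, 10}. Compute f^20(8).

8 lies in the 4-cycle (3 8 9 10).
On a 4-cycle, f^4 is the identity, so f^20 = f^0 there (20 ≡ 0 mod 4).
So f^20(8) = 8.

8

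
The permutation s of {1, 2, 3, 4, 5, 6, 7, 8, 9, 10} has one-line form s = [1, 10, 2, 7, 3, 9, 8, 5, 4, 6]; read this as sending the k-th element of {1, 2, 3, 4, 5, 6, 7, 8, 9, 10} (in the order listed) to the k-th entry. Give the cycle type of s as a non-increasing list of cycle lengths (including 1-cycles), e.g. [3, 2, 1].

The disjoint cycles are (1)(2 10 6 9 4 7 8 5 3), with lengths 9, 1 in non-increasing order.

[9, 1]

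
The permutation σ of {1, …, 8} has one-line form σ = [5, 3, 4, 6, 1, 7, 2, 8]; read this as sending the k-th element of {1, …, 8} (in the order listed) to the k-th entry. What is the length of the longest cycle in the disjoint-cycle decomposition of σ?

Decomposing into disjoint cycles gives (1, 5)(2, 3, 4, 6, 7); the longest has length 5.

5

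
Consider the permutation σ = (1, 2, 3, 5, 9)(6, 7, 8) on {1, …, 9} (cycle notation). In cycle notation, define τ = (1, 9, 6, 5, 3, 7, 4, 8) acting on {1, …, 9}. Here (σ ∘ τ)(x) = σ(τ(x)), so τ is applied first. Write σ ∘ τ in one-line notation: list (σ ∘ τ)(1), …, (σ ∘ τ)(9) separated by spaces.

(σ ∘ τ)(x) = σ(τ(x)). Computing each image: σ(τ(1)) = σ(9) = 1, σ(τ(2)) = σ(2) = 3, σ(τ(3)) = σ(7) = 8, σ(τ(4)) = σ(8) = 6, σ(τ(5)) = σ(3) = 5, σ(τ(6)) = σ(5) = 9, σ(τ(7)) = σ(4) = 4, σ(τ(8)) = σ(1) = 2, σ(τ(9)) = σ(6) = 7.
Hence σ ∘ τ = [1 3 8 6 5 9 4 2 7].

1 3 8 6 5 9 4 2 7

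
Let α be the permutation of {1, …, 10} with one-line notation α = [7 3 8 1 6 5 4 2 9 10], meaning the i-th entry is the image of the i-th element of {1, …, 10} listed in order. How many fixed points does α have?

The fixed points (elements with α(x) = x) are {9, 10}, so there are 2.

2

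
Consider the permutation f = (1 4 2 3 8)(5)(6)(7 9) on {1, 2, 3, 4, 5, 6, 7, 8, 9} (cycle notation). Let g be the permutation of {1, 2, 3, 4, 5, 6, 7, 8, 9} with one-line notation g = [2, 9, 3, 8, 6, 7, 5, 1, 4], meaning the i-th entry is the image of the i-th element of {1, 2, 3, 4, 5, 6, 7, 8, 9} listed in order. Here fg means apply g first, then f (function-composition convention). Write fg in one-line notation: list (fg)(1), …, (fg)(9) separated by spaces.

3 7 8 1 6 9 5 4 2

Chase each element through g then f: 1 → 2 → 3; 2 → 9 → 7; 3 → 3 → 8; 4 → 8 → 1; 5 → 6 → 6; 6 → 7 → 9; 7 → 5 → 5; 8 → 1 → 4; 9 → 4 → 2.
So fg in one-line form is 3 7 8 1 6 9 5 4 2.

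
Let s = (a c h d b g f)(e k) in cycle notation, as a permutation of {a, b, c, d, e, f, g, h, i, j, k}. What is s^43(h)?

h lies in the 7-cycle (a c h d b g f).
Since the cycle has length 7, s^43 acts on it the same as s^1 (43 mod 7 = 1).
Advancing 1 step from h: h → d.

d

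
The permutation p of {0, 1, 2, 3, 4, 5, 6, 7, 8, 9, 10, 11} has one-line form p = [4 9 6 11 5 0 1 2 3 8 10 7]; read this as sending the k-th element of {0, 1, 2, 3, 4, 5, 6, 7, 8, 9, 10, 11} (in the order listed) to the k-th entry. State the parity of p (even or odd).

In disjoint-cycle form the cycle lengths are 8, 3, 1.
A cycle is odd iff its length is even; p has 1 even-length cycle, so sgn(p) = (−1)^1 and p is odd.

odd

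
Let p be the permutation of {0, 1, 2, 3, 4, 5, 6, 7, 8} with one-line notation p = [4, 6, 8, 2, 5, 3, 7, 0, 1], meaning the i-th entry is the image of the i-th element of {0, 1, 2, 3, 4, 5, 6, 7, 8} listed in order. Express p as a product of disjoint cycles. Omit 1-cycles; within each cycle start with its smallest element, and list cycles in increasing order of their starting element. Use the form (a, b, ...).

Iterating p from 0 gives 0 → 4 → 5 → 3 → 2 → 8 → 1 → 6 → 7 → 0; that is the 9-cycle (0, 4, 5, 3, 2, 8, 1, 6, 7).
Repeating from the next unused element and collecting all non-trivial cycles gives (0, 4, 5, 3, 2, 8, 1, 6, 7).

(0, 4, 5, 3, 2, 8, 1, 6, 7)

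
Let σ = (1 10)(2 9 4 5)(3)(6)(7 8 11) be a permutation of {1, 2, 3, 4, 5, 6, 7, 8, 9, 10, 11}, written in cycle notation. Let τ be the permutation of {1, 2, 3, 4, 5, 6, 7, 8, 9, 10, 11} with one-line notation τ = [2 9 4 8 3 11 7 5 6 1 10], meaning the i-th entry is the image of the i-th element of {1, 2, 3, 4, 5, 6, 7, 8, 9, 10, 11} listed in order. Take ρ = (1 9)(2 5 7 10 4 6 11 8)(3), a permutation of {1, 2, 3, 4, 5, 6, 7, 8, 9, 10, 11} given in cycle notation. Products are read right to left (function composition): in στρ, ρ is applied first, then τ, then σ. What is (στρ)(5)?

Apply the permutations in order: ρ(5) = 7, then τ(7) = 7, then σ(7) = 8. So (στρ)(5) = 8.

8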